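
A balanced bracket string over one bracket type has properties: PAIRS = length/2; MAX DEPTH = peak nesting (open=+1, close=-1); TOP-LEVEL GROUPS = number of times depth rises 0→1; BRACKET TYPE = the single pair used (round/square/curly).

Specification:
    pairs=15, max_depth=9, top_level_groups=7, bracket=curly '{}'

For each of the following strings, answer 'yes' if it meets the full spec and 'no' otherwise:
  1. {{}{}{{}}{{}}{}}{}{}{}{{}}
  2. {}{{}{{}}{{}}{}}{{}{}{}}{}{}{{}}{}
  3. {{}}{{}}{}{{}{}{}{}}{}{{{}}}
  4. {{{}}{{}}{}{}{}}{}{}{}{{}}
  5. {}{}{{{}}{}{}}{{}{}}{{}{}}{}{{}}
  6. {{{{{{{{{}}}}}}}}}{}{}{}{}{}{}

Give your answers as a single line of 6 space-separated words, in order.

String 1 '{{}{}{{}}{{}}{}}{}{}{}{{}}': depth seq [1 2 1 2 1 2 3 2 1 2 3 2 1 2 1 0 1 0 1 0 1 0 1 2 1 0]
  -> pairs=13 depth=3 groups=5 -> no
String 2 '{}{{}{{}}{{}}{}}{{}{}{}}{}{}{{}}{}': depth seq [1 0 1 2 1 2 3 2 1 2 3 2 1 2 1 0 1 2 1 2 1 2 1 0 1 0 1 0 1 2 1 0 1 0]
  -> pairs=17 depth=3 groups=7 -> no
String 3 '{{}}{{}}{}{{}{}{}{}}{}{{{}}}': depth seq [1 2 1 0 1 2 1 0 1 0 1 2 1 2 1 2 1 2 1 0 1 0 1 2 3 2 1 0]
  -> pairs=14 depth=3 groups=6 -> no
String 4 '{{{}}{{}}{}{}{}}{}{}{}{{}}': depth seq [1 2 3 2 1 2 3 2 1 2 1 2 1 2 1 0 1 0 1 0 1 0 1 2 1 0]
  -> pairs=13 depth=3 groups=5 -> no
String 5 '{}{}{{{}}{}{}}{{}{}}{{}{}}{}{{}}': depth seq [1 0 1 0 1 2 3 2 1 2 1 2 1 0 1 2 1 2 1 0 1 2 1 2 1 0 1 0 1 2 1 0]
  -> pairs=16 depth=3 groups=7 -> no
String 6 '{{{{{{{{{}}}}}}}}}{}{}{}{}{}{}': depth seq [1 2 3 4 5 6 7 8 9 8 7 6 5 4 3 2 1 0 1 0 1 0 1 0 1 0 1 0 1 0]
  -> pairs=15 depth=9 groups=7 -> yes

Answer: no no no no no yes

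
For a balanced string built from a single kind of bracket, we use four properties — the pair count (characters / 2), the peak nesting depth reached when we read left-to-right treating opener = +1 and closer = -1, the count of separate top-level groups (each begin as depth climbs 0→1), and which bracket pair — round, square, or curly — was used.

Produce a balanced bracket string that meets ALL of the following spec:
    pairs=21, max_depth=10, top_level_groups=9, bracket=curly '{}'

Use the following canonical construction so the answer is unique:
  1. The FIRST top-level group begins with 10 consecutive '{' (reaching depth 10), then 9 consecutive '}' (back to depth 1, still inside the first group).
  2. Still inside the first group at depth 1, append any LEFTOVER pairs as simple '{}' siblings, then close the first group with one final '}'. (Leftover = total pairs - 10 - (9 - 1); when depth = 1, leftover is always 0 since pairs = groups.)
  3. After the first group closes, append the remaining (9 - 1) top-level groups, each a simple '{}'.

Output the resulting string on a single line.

Answer: {{{{{{{{{{}}}}}}}}}{}{}{}}{}{}{}{}{}{}{}{}

Derivation:
Spec: pairs=21 depth=10 groups=9
Leftover pairs = 21 - 10 - (9-1) = 3
First group: deep chain of depth 10 + 3 sibling pairs
Remaining 8 groups: simple '{}' each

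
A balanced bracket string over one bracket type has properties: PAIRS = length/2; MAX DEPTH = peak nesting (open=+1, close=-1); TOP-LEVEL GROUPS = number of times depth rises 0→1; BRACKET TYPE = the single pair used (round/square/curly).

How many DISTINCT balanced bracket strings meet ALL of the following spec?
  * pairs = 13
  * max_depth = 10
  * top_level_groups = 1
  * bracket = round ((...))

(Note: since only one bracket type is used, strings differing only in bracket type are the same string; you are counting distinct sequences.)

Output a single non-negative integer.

Answer: 1267

Derivation:
Spec: pairs=13 depth=10 groups=1
Count(depth <= 10) = 207783
Count(depth <= 9) = 206516
Count(depth == 10) = 207783 - 206516 = 1267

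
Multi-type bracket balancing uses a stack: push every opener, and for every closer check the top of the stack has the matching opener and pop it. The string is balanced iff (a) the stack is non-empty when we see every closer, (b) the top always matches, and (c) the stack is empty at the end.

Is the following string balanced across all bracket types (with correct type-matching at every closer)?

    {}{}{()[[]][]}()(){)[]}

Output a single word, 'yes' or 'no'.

Answer: no

Derivation:
pos 0: push '{'; stack = {
pos 1: '}' matches '{'; pop; stack = (empty)
pos 2: push '{'; stack = {
pos 3: '}' matches '{'; pop; stack = (empty)
pos 4: push '{'; stack = {
pos 5: push '('; stack = {(
pos 6: ')' matches '('; pop; stack = {
pos 7: push '['; stack = {[
pos 8: push '['; stack = {[[
pos 9: ']' matches '['; pop; stack = {[
pos 10: ']' matches '['; pop; stack = {
pos 11: push '['; stack = {[
pos 12: ']' matches '['; pop; stack = {
pos 13: '}' matches '{'; pop; stack = (empty)
pos 14: push '('; stack = (
pos 15: ')' matches '('; pop; stack = (empty)
pos 16: push '('; stack = (
pos 17: ')' matches '('; pop; stack = (empty)
pos 18: push '{'; stack = {
pos 19: saw closer ')' but top of stack is '{' (expected '}') → INVALID
Verdict: type mismatch at position 19: ')' closes '{' → no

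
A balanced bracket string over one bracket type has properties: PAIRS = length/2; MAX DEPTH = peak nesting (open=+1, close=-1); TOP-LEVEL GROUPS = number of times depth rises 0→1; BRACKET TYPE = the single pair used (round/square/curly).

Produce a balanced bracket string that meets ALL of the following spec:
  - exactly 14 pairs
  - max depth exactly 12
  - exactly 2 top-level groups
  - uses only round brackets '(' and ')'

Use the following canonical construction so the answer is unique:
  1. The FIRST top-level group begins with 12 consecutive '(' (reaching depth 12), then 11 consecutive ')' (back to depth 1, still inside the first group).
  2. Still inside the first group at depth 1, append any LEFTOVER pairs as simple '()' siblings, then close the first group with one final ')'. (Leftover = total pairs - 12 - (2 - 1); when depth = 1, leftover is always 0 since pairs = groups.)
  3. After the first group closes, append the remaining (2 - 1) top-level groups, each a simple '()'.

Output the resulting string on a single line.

Spec: pairs=14 depth=12 groups=2
Leftover pairs = 14 - 12 - (2-1) = 1
First group: deep chain of depth 12 + 1 sibling pairs
Remaining 1 groups: simple '()' each

Answer: (((((((((((()))))))))))())()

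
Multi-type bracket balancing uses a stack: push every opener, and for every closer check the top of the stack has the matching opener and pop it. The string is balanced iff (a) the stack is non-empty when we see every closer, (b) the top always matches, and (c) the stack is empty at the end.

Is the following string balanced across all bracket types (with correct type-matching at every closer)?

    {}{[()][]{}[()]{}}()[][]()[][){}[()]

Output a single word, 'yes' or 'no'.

pos 0: push '{'; stack = {
pos 1: '}' matches '{'; pop; stack = (empty)
pos 2: push '{'; stack = {
pos 3: push '['; stack = {[
pos 4: push '('; stack = {[(
pos 5: ')' matches '('; pop; stack = {[
pos 6: ']' matches '['; pop; stack = {
pos 7: push '['; stack = {[
pos 8: ']' matches '['; pop; stack = {
pos 9: push '{'; stack = {{
pos 10: '}' matches '{'; pop; stack = {
pos 11: push '['; stack = {[
pos 12: push '('; stack = {[(
pos 13: ')' matches '('; pop; stack = {[
pos 14: ']' matches '['; pop; stack = {
pos 15: push '{'; stack = {{
pos 16: '}' matches '{'; pop; stack = {
pos 17: '}' matches '{'; pop; stack = (empty)
pos 18: push '('; stack = (
pos 19: ')' matches '('; pop; stack = (empty)
pos 20: push '['; stack = [
pos 21: ']' matches '['; pop; stack = (empty)
pos 22: push '['; stack = [
pos 23: ']' matches '['; pop; stack = (empty)
pos 24: push '('; stack = (
pos 25: ')' matches '('; pop; stack = (empty)
pos 26: push '['; stack = [
pos 27: ']' matches '['; pop; stack = (empty)
pos 28: push '['; stack = [
pos 29: saw closer ')' but top of stack is '[' (expected ']') → INVALID
Verdict: type mismatch at position 29: ')' closes '[' → no

Answer: no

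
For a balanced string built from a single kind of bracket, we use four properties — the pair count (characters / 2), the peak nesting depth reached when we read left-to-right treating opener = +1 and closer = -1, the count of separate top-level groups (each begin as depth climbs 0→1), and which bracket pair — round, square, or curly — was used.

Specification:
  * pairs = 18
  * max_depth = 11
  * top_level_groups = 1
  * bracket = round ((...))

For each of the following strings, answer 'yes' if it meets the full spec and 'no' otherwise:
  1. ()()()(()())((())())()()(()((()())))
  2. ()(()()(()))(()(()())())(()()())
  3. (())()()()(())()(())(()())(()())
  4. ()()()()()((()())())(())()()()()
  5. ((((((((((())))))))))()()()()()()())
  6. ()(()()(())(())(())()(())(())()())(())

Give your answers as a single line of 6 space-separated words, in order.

String 1 '()()()(()())((())())()()(()((()())))': depth seq [1 0 1 0 1 0 1 2 1 2 1 0 1 2 3 2 1 2 1 0 1 0 1 0 1 2 1 2 3 4 3 4 3 2 1 0]
  -> pairs=18 depth=4 groups=8 -> no
String 2 '()(()()(()))(()(()())())(()()())': depth seq [1 0 1 2 1 2 1 2 3 2 1 0 1 2 1 2 3 2 3 2 1 2 1 0 1 2 1 2 1 2 1 0]
  -> pairs=16 depth=3 groups=4 -> no
String 3 '(())()()()(())()(())(()())(()())': depth seq [1 2 1 0 1 0 1 0 1 0 1 2 1 0 1 0 1 2 1 0 1 2 1 2 1 0 1 2 1 2 1 0]
  -> pairs=16 depth=2 groups=9 -> no
String 4 '()()()()()((()())())(())()()()()': depth seq [1 0 1 0 1 0 1 0 1 0 1 2 3 2 3 2 1 2 1 0 1 2 1 0 1 0 1 0 1 0 1 0]
  -> pairs=16 depth=3 groups=11 -> no
String 5 '((((((((((())))))))))()()()()()()())': depth seq [1 2 3 4 5 6 7 8 9 10 11 10 9 8 7 6 5 4 3 2 1 2 1 2 1 2 1 2 1 2 1 2 1 2 1 0]
  -> pairs=18 depth=11 groups=1 -> yes
String 6 '()(()()(())(())(())()(())(())()())(())': depth seq [1 0 1 2 1 2 1 2 3 2 1 2 3 2 1 2 3 2 1 2 1 2 3 2 1 2 3 2 1 2 1 2 1 0 1 2 1 0]
  -> pairs=19 depth=3 groups=3 -> no

Answer: no no no no yes no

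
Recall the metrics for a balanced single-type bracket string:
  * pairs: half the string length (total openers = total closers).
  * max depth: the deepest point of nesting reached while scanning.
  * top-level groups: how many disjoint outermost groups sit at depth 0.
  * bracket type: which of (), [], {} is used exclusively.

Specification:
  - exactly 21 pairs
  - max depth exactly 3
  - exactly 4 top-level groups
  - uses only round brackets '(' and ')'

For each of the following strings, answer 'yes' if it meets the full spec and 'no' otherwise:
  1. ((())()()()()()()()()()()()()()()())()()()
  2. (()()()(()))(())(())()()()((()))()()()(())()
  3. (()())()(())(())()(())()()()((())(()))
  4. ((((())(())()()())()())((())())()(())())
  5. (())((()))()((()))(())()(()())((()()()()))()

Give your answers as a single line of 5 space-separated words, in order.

String 1 '((())()()()()()()()()()()()()()()())()()()': depth seq [1 2 3 2 1 2 1 2 1 2 1 2 1 2 1 2 1 2 1 2 1 2 1 2 1 2 1 2 1 2 1 2 1 2 1 0 1 0 1 0 1 0]
  -> pairs=21 depth=3 groups=4 -> yes
String 2 '(()()()(()))(())(())()()()((()))()()()(())()': depth seq [1 2 1 2 1 2 1 2 3 2 1 0 1 2 1 0 1 2 1 0 1 0 1 0 1 0 1 2 3 2 1 0 1 0 1 0 1 0 1 2 1 0 1 0]
  -> pairs=22 depth=3 groups=12 -> no
String 3 '(()())()(())(())()(())()()()((())(()))': depth seq [1 2 1 2 1 0 1 0 1 2 1 0 1 2 1 0 1 0 1 2 1 0 1 0 1 0 1 0 1 2 3 2 1 2 3 2 1 0]
  -> pairs=19 depth=3 groups=10 -> no
String 4 '((((())(())()()())()())((())())()(())())': depth seq [1 2 3 4 5 4 3 4 5 4 3 4 3 4 3 4 3 2 3 2 3 2 1 2 3 4 3 2 3 2 1 2 1 2 3 2 1 2 1 0]
  -> pairs=20 depth=5 groups=1 -> no
String 5 '(())((()))()((()))(())()(()())((()()()()))()': depth seq [1 2 1 0 1 2 3 2 1 0 1 0 1 2 3 2 1 0 1 2 1 0 1 0 1 2 1 2 1 0 1 2 3 2 3 2 3 2 3 2 1 0 1 0]
  -> pairs=22 depth=3 groups=9 -> no

Answer: yes no no no no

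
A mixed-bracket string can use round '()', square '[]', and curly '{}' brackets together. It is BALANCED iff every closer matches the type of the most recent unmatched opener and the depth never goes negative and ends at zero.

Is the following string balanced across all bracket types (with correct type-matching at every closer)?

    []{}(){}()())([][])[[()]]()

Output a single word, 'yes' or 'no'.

Answer: no

Derivation:
pos 0: push '['; stack = [
pos 1: ']' matches '['; pop; stack = (empty)
pos 2: push '{'; stack = {
pos 3: '}' matches '{'; pop; stack = (empty)
pos 4: push '('; stack = (
pos 5: ')' matches '('; pop; stack = (empty)
pos 6: push '{'; stack = {
pos 7: '}' matches '{'; pop; stack = (empty)
pos 8: push '('; stack = (
pos 9: ')' matches '('; pop; stack = (empty)
pos 10: push '('; stack = (
pos 11: ')' matches '('; pop; stack = (empty)
pos 12: saw closer ')' but stack is empty → INVALID
Verdict: unmatched closer ')' at position 12 → no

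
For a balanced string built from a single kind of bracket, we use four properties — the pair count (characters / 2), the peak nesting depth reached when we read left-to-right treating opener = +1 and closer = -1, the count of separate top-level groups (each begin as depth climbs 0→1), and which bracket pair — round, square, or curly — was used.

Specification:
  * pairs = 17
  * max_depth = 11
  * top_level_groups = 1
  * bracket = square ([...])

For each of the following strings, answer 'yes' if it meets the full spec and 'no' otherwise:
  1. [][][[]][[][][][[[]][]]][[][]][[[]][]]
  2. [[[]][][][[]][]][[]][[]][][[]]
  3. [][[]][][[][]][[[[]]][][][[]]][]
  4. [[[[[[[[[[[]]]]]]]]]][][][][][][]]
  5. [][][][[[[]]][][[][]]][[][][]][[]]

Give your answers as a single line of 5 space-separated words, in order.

Answer: no no no yes no

Derivation:
String 1 '[][][[]][[][][][[[]][]]][[][]][[[]][]]': depth seq [1 0 1 0 1 2 1 0 1 2 1 2 1 2 1 2 3 4 3 2 3 2 1 0 1 2 1 2 1 0 1 2 3 2 1 2 1 0]
  -> pairs=19 depth=4 groups=6 -> no
String 2 '[[[]][][][[]][]][[]][[]][][[]]': depth seq [1 2 3 2 1 2 1 2 1 2 3 2 1 2 1 0 1 2 1 0 1 2 1 0 1 0 1 2 1 0]
  -> pairs=15 depth=3 groups=5 -> no
String 3 '[][[]][][[][]][[[[]]][][][[]]][]': depth seq [1 0 1 2 1 0 1 0 1 2 1 2 1 0 1 2 3 4 3 2 1 2 1 2 1 2 3 2 1 0 1 0]
  -> pairs=16 depth=4 groups=6 -> no
String 4 '[[[[[[[[[[[]]]]]]]]]][][][][][][]]': depth seq [1 2 3 4 5 6 7 8 9 10 11 10 9 8 7 6 5 4 3 2 1 2 1 2 1 2 1 2 1 2 1 2 1 0]
  -> pairs=17 depth=11 groups=1 -> yes
String 5 '[][][][[[[]]][][[][]]][[][][]][[]]': depth seq [1 0 1 0 1 0 1 2 3 4 3 2 1 2 1 2 3 2 3 2 1 0 1 2 1 2 1 2 1 0 1 2 1 0]
  -> pairs=17 depth=4 groups=6 -> no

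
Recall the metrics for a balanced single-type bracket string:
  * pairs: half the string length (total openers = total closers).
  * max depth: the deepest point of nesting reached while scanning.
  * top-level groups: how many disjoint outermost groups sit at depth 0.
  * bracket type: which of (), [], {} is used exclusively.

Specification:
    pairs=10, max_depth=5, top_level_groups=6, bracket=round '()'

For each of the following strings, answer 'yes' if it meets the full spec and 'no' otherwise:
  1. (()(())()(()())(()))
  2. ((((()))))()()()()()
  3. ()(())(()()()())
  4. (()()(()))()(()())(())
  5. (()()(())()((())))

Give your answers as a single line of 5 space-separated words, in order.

Answer: no yes no no no

Derivation:
String 1 '(()(())()(()())(()))': depth seq [1 2 1 2 3 2 1 2 1 2 3 2 3 2 1 2 3 2 1 0]
  -> pairs=10 depth=3 groups=1 -> no
String 2 '((((()))))()()()()()': depth seq [1 2 3 4 5 4 3 2 1 0 1 0 1 0 1 0 1 0 1 0]
  -> pairs=10 depth=5 groups=6 -> yes
String 3 '()(())(()()()())': depth seq [1 0 1 2 1 0 1 2 1 2 1 2 1 2 1 0]
  -> pairs=8 depth=2 groups=3 -> no
String 4 '(()()(()))()(()())(())': depth seq [1 2 1 2 1 2 3 2 1 0 1 0 1 2 1 2 1 0 1 2 1 0]
  -> pairs=11 depth=3 groups=4 -> no
String 5 '(()()(())()((())))': depth seq [1 2 1 2 1 2 3 2 1 2 1 2 3 4 3 2 1 0]
  -> pairs=9 depth=4 groups=1 -> no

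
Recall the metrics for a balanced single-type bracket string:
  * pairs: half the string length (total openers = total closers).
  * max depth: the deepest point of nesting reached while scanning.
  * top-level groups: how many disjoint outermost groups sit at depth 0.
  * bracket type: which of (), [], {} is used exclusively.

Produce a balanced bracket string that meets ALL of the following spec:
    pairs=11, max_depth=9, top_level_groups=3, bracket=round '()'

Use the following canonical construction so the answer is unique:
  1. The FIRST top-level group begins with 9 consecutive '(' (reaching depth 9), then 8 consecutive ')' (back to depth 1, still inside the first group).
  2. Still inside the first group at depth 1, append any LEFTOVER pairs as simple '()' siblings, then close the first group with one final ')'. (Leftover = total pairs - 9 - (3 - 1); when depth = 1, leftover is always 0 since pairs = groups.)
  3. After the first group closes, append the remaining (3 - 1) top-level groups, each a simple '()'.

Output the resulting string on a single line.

Spec: pairs=11 depth=9 groups=3
Leftover pairs = 11 - 9 - (3-1) = 0
First group: deep chain of depth 9 + 0 sibling pairs
Remaining 2 groups: simple '()' each

Answer: ((((((((()))))))))()()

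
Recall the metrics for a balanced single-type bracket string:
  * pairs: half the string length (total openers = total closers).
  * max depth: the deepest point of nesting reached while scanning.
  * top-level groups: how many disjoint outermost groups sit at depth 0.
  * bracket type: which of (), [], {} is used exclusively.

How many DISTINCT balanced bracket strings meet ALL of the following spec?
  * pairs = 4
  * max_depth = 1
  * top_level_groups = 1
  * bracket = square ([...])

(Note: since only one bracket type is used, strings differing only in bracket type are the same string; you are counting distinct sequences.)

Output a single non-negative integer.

Spec: pairs=4 depth=1 groups=1
Count(depth <= 1) = 0
Count(depth <= 0) = 0
Count(depth == 1) = 0 - 0 = 0

Answer: 0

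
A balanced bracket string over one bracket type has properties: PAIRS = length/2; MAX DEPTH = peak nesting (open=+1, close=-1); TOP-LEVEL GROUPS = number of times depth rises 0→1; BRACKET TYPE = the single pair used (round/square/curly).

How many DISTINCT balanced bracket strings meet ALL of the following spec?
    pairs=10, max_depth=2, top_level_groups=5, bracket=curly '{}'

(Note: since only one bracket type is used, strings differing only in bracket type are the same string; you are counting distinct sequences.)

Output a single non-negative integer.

Answer: 126

Derivation:
Spec: pairs=10 depth=2 groups=5
Count(depth <= 2) = 126
Count(depth <= 1) = 0
Count(depth == 2) = 126 - 0 = 126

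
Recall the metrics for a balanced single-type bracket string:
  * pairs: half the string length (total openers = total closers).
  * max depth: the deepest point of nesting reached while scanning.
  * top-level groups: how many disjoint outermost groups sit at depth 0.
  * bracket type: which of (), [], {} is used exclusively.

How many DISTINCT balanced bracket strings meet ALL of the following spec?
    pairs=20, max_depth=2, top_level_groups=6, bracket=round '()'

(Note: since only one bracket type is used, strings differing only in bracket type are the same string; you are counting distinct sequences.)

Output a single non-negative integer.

Spec: pairs=20 depth=2 groups=6
Count(depth <= 2) = 11628
Count(depth <= 1) = 0
Count(depth == 2) = 11628 - 0 = 11628

Answer: 11628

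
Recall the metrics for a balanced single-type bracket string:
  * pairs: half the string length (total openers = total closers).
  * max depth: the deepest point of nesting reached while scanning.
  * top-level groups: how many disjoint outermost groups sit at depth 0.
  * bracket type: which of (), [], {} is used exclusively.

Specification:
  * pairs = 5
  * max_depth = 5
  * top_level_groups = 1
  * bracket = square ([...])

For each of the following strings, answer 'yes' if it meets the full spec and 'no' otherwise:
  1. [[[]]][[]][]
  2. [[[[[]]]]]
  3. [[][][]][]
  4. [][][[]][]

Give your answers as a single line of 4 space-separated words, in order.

String 1 '[[[]]][[]][]': depth seq [1 2 3 2 1 0 1 2 1 0 1 0]
  -> pairs=6 depth=3 groups=3 -> no
String 2 '[[[[[]]]]]': depth seq [1 2 3 4 5 4 3 2 1 0]
  -> pairs=5 depth=5 groups=1 -> yes
String 3 '[[][][]][]': depth seq [1 2 1 2 1 2 1 0 1 0]
  -> pairs=5 depth=2 groups=2 -> no
String 4 '[][][[]][]': depth seq [1 0 1 0 1 2 1 0 1 0]
  -> pairs=5 depth=2 groups=4 -> no

Answer: no yes no no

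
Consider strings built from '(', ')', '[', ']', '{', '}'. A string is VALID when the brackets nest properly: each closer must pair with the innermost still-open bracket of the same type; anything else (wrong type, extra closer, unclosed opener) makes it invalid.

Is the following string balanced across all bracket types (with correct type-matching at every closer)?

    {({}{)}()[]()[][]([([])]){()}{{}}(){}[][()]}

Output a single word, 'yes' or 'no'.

pos 0: push '{'; stack = {
pos 1: push '('; stack = {(
pos 2: push '{'; stack = {({
pos 3: '}' matches '{'; pop; stack = {(
pos 4: push '{'; stack = {({
pos 5: saw closer ')' but top of stack is '{' (expected '}') → INVALID
Verdict: type mismatch at position 5: ')' closes '{' → no

Answer: no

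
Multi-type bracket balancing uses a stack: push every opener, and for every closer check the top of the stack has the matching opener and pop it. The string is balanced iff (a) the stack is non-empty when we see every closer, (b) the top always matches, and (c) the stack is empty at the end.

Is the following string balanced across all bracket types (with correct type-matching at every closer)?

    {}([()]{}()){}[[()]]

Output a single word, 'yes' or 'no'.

pos 0: push '{'; stack = {
pos 1: '}' matches '{'; pop; stack = (empty)
pos 2: push '('; stack = (
pos 3: push '['; stack = ([
pos 4: push '('; stack = ([(
pos 5: ')' matches '('; pop; stack = ([
pos 6: ']' matches '['; pop; stack = (
pos 7: push '{'; stack = ({
pos 8: '}' matches '{'; pop; stack = (
pos 9: push '('; stack = ((
pos 10: ')' matches '('; pop; stack = (
pos 11: ')' matches '('; pop; stack = (empty)
pos 12: push '{'; stack = {
pos 13: '}' matches '{'; pop; stack = (empty)
pos 14: push '['; stack = [
pos 15: push '['; stack = [[
pos 16: push '('; stack = [[(
pos 17: ')' matches '('; pop; stack = [[
pos 18: ']' matches '['; pop; stack = [
pos 19: ']' matches '['; pop; stack = (empty)
end: stack empty → VALID
Verdict: properly nested → yes

Answer: yes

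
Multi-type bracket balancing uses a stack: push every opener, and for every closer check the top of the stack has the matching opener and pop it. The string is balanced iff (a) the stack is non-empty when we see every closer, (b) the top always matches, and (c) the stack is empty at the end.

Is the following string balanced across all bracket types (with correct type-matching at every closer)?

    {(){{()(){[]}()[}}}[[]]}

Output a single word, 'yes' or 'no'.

pos 0: push '{'; stack = {
pos 1: push '('; stack = {(
pos 2: ')' matches '('; pop; stack = {
pos 3: push '{'; stack = {{
pos 4: push '{'; stack = {{{
pos 5: push '('; stack = {{{(
pos 6: ')' matches '('; pop; stack = {{{
pos 7: push '('; stack = {{{(
pos 8: ')' matches '('; pop; stack = {{{
pos 9: push '{'; stack = {{{{
pos 10: push '['; stack = {{{{[
pos 11: ']' matches '['; pop; stack = {{{{
pos 12: '}' matches '{'; pop; stack = {{{
pos 13: push '('; stack = {{{(
pos 14: ')' matches '('; pop; stack = {{{
pos 15: push '['; stack = {{{[
pos 16: saw closer '}' but top of stack is '[' (expected ']') → INVALID
Verdict: type mismatch at position 16: '}' closes '[' → no

Answer: no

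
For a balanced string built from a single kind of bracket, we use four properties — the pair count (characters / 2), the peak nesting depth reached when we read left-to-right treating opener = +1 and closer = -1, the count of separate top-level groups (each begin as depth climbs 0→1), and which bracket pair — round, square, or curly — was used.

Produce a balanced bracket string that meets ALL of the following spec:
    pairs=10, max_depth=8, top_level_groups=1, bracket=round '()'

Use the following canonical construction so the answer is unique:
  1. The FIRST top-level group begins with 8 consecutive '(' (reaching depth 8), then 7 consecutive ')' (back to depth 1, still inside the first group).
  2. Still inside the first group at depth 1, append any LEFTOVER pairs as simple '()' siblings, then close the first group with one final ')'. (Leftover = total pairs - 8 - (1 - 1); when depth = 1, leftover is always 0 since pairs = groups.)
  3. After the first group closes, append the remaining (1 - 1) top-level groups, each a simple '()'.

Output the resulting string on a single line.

Spec: pairs=10 depth=8 groups=1
Leftover pairs = 10 - 8 - (1-1) = 2
First group: deep chain of depth 8 + 2 sibling pairs
Remaining 0 groups: simple '()' each

Answer: (((((((()))))))()())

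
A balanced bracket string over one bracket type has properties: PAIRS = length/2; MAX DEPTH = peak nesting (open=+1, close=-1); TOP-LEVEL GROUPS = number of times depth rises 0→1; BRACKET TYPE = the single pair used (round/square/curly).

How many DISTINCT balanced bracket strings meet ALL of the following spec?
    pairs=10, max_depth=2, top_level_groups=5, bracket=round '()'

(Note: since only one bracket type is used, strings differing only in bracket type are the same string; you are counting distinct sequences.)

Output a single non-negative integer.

Answer: 126

Derivation:
Spec: pairs=10 depth=2 groups=5
Count(depth <= 2) = 126
Count(depth <= 1) = 0
Count(depth == 2) = 126 - 0 = 126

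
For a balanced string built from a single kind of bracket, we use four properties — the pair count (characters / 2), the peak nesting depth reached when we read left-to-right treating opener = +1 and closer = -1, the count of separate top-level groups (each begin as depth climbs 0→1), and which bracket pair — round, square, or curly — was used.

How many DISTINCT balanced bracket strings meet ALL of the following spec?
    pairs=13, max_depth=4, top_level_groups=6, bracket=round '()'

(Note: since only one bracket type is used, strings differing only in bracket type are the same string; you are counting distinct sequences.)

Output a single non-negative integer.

Answer: 8544

Derivation:
Spec: pairs=13 depth=4 groups=6
Count(depth <= 4) = 19380
Count(depth <= 3) = 10836
Count(depth == 4) = 19380 - 10836 = 8544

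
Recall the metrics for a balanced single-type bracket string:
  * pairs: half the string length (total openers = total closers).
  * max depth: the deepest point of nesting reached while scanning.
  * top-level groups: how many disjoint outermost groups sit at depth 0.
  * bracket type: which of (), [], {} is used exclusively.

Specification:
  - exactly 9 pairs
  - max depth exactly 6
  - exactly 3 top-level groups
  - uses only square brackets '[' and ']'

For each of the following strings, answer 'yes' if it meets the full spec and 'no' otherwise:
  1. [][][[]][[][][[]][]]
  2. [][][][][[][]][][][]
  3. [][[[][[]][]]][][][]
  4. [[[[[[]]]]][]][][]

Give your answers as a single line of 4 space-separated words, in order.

Answer: no no no yes

Derivation:
String 1 '[][][[]][[][][[]][]]': depth seq [1 0 1 0 1 2 1 0 1 2 1 2 1 2 3 2 1 2 1 0]
  -> pairs=10 depth=3 groups=4 -> no
String 2 '[][][][][[][]][][][]': depth seq [1 0 1 0 1 0 1 0 1 2 1 2 1 0 1 0 1 0 1 0]
  -> pairs=10 depth=2 groups=8 -> no
String 3 '[][[[][[]][]]][][][]': depth seq [1 0 1 2 3 2 3 4 3 2 3 2 1 0 1 0 1 0 1 0]
  -> pairs=10 depth=4 groups=5 -> no
String 4 '[[[[[[]]]]][]][][]': depth seq [1 2 3 4 5 6 5 4 3 2 1 2 1 0 1 0 1 0]
  -> pairs=9 depth=6 groups=3 -> yes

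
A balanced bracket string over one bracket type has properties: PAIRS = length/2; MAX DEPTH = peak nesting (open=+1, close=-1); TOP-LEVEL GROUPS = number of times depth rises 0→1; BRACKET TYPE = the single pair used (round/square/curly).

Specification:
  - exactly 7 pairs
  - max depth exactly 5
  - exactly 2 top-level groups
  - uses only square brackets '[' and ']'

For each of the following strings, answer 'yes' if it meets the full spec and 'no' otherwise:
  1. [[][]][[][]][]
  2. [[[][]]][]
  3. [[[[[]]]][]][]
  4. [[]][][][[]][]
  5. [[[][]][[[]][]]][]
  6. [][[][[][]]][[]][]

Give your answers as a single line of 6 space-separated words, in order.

Answer: no no yes no no no

Derivation:
String 1 '[[][]][[][]][]': depth seq [1 2 1 2 1 0 1 2 1 2 1 0 1 0]
  -> pairs=7 depth=2 groups=3 -> no
String 2 '[[[][]]][]': depth seq [1 2 3 2 3 2 1 0 1 0]
  -> pairs=5 depth=3 groups=2 -> no
String 3 '[[[[[]]]][]][]': depth seq [1 2 3 4 5 4 3 2 1 2 1 0 1 0]
  -> pairs=7 depth=5 groups=2 -> yes
String 4 '[[]][][][[]][]': depth seq [1 2 1 0 1 0 1 0 1 2 1 0 1 0]
  -> pairs=7 depth=2 groups=5 -> no
String 5 '[[[][]][[[]][]]][]': depth seq [1 2 3 2 3 2 1 2 3 4 3 2 3 2 1 0 1 0]
  -> pairs=9 depth=4 groups=2 -> no
String 6 '[][[][[][]]][[]][]': depth seq [1 0 1 2 1 2 3 2 3 2 1 0 1 2 1 0 1 0]
  -> pairs=9 depth=3 groups=4 -> no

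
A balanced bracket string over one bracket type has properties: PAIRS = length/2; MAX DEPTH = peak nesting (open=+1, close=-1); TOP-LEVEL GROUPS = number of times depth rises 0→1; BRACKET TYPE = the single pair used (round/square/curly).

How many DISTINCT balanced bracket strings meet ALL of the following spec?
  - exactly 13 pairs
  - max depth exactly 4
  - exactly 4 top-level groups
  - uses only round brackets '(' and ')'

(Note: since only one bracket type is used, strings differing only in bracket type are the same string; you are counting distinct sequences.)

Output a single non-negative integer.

Spec: pairs=13 depth=4 groups=4
Count(depth <= 4) = 51708
Count(depth <= 3) = 16128
Count(depth == 4) = 51708 - 16128 = 35580

Answer: 35580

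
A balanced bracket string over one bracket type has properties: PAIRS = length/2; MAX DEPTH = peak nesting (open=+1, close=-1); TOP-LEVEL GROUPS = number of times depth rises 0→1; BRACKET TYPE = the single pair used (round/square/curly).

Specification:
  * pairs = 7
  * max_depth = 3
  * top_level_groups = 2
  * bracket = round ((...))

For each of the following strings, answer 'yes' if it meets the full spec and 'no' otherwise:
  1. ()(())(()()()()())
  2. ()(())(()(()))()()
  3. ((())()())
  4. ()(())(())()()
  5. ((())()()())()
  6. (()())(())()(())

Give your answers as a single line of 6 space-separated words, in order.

String 1 '()(())(()()()()())': depth seq [1 0 1 2 1 0 1 2 1 2 1 2 1 2 1 2 1 0]
  -> pairs=9 depth=2 groups=3 -> no
String 2 '()(())(()(()))()()': depth seq [1 0 1 2 1 0 1 2 1 2 3 2 1 0 1 0 1 0]
  -> pairs=9 depth=3 groups=5 -> no
String 3 '((())()())': depth seq [1 2 3 2 1 2 1 2 1 0]
  -> pairs=5 depth=3 groups=1 -> no
String 4 '()(())(())()()': depth seq [1 0 1 2 1 0 1 2 1 0 1 0 1 0]
  -> pairs=7 depth=2 groups=5 -> no
String 5 '((())()()())()': depth seq [1 2 3 2 1 2 1 2 1 2 1 0 1 0]
  -> pairs=7 depth=3 groups=2 -> yes
String 6 '(()())(())()(())': depth seq [1 2 1 2 1 0 1 2 1 0 1 0 1 2 1 0]
  -> pairs=8 depth=2 groups=4 -> no

Answer: no no no no yes no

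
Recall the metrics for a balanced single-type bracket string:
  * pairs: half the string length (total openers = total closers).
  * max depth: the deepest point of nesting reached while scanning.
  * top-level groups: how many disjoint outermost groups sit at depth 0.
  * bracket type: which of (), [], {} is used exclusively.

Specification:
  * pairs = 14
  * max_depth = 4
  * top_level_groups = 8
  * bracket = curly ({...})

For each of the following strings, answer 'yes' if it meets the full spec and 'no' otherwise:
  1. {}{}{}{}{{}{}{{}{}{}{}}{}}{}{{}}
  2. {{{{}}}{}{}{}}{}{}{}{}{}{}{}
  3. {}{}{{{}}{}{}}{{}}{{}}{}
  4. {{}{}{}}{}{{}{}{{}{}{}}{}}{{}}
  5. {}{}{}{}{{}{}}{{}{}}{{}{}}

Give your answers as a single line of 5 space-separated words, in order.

Answer: no yes no no no

Derivation:
String 1 '{}{}{}{}{{}{}{{}{}{}{}}{}}{}{{}}': depth seq [1 0 1 0 1 0 1 0 1 2 1 2 1 2 3 2 3 2 3 2 3 2 1 2 1 0 1 0 1 2 1 0]
  -> pairs=16 depth=3 groups=7 -> no
String 2 '{{{{}}}{}{}{}}{}{}{}{}{}{}{}': depth seq [1 2 3 4 3 2 1 2 1 2 1 2 1 0 1 0 1 0 1 0 1 0 1 0 1 0 1 0]
  -> pairs=14 depth=4 groups=8 -> yes
String 3 '{}{}{{{}}{}{}}{{}}{{}}{}': depth seq [1 0 1 0 1 2 3 2 1 2 1 2 1 0 1 2 1 0 1 2 1 0 1 0]
  -> pairs=12 depth=3 groups=6 -> no
String 4 '{{}{}{}}{}{{}{}{{}{}{}}{}}{{}}': depth seq [1 2 1 2 1 2 1 0 1 0 1 2 1 2 1 2 3 2 3 2 3 2 1 2 1 0 1 2 1 0]
  -> pairs=15 depth=3 groups=4 -> no
String 5 '{}{}{}{}{{}{}}{{}{}}{{}{}}': depth seq [1 0 1 0 1 0 1 0 1 2 1 2 1 0 1 2 1 2 1 0 1 2 1 2 1 0]
  -> pairs=13 depth=2 groups=7 -> no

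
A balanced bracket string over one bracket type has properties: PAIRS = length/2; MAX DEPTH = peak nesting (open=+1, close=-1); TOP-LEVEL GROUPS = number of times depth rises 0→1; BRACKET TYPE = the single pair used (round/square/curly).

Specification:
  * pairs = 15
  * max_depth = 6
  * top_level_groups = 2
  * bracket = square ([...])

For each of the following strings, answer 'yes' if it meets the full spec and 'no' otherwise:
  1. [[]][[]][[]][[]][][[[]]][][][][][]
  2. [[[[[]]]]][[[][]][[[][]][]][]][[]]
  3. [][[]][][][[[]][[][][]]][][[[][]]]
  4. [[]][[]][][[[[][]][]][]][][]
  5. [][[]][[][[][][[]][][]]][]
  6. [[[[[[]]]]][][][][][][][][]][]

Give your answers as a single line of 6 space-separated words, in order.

Answer: no no no no no yes

Derivation:
String 1 '[[]][[]][[]][[]][][[[]]][][][][][]': depth seq [1 2 1 0 1 2 1 0 1 2 1 0 1 2 1 0 1 0 1 2 3 2 1 0 1 0 1 0 1 0 1 0 1 0]
  -> pairs=17 depth=3 groups=11 -> no
String 2 '[[[[[]]]]][[[][]][[[][]][]][]][[]]': depth seq [1 2 3 4 5 4 3 2 1 0 1 2 3 2 3 2 1 2 3 4 3 4 3 2 3 2 1 2 1 0 1 2 1 0]
  -> pairs=17 depth=5 groups=3 -> no
String 3 '[][[]][][][[[]][[][][]]][][[[][]]]': depth seq [1 0 1 2 1 0 1 0 1 0 1 2 3 2 1 2 3 2 3 2 3 2 1 0 1 0 1 2 3 2 3 2 1 0]
  -> pairs=17 depth=3 groups=7 -> no
String 4 '[[]][[]][][[[[][]][]][]][][]': depth seq [1 2 1 0 1 2 1 0 1 0 1 2 3 4 3 4 3 2 3 2 1 2 1 0 1 0 1 0]
  -> pairs=14 depth=4 groups=6 -> no
String 5 '[][[]][[][[][][[]][][]]][]': depth seq [1 0 1 2 1 0 1 2 1 2 3 2 3 2 3 4 3 2 3 2 3 2 1 0 1 0]
  -> pairs=13 depth=4 groups=4 -> no
String 6 '[[[[[[]]]]][][][][][][][][]][]': depth seq [1 2 3 4 5 6 5 4 3 2 1 2 1 2 1 2 1 2 1 2 1 2 1 2 1 2 1 0 1 0]
  -> pairs=15 depth=6 groups=2 -> yes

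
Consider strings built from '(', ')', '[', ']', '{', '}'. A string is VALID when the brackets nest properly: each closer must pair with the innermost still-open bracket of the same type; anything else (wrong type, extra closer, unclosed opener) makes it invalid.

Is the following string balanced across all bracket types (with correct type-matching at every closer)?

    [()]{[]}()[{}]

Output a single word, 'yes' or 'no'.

pos 0: push '['; stack = [
pos 1: push '('; stack = [(
pos 2: ')' matches '('; pop; stack = [
pos 3: ']' matches '['; pop; stack = (empty)
pos 4: push '{'; stack = {
pos 5: push '['; stack = {[
pos 6: ']' matches '['; pop; stack = {
pos 7: '}' matches '{'; pop; stack = (empty)
pos 8: push '('; stack = (
pos 9: ')' matches '('; pop; stack = (empty)
pos 10: push '['; stack = [
pos 11: push '{'; stack = [{
pos 12: '}' matches '{'; pop; stack = [
pos 13: ']' matches '['; pop; stack = (empty)
end: stack empty → VALID
Verdict: properly nested → yes

Answer: yes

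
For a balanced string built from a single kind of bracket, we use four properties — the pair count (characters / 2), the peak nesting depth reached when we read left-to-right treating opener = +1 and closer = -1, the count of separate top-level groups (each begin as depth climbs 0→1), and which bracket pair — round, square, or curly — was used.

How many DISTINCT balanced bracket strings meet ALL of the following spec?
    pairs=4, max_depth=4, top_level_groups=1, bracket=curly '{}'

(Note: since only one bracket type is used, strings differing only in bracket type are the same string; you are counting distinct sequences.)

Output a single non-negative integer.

Answer: 1

Derivation:
Spec: pairs=4 depth=4 groups=1
Count(depth <= 4) = 5
Count(depth <= 3) = 4
Count(depth == 4) = 5 - 4 = 1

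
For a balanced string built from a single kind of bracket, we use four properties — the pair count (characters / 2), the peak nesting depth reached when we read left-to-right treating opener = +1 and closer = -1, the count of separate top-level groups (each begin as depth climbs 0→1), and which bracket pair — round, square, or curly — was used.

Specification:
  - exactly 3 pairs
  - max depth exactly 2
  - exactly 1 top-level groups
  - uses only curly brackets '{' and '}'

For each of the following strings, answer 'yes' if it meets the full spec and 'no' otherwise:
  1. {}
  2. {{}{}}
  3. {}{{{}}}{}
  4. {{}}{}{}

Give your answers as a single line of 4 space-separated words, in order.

Answer: no yes no no

Derivation:
String 1 '{}': depth seq [1 0]
  -> pairs=1 depth=1 groups=1 -> no
String 2 '{{}{}}': depth seq [1 2 1 2 1 0]
  -> pairs=3 depth=2 groups=1 -> yes
String 3 '{}{{{}}}{}': depth seq [1 0 1 2 3 2 1 0 1 0]
  -> pairs=5 depth=3 groups=3 -> no
String 4 '{{}}{}{}': depth seq [1 2 1 0 1 0 1 0]
  -> pairs=4 depth=2 groups=3 -> no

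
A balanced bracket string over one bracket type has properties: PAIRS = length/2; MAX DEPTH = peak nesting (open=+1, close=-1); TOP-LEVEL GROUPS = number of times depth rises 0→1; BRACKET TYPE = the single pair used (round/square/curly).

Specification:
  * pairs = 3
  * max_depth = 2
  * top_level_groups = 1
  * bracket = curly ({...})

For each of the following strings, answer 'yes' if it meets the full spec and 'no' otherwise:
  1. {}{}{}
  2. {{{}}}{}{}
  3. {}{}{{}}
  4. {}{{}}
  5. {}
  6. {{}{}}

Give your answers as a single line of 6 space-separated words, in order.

String 1 '{}{}{}': depth seq [1 0 1 0 1 0]
  -> pairs=3 depth=1 groups=3 -> no
String 2 '{{{}}}{}{}': depth seq [1 2 3 2 1 0 1 0 1 0]
  -> pairs=5 depth=3 groups=3 -> no
String 3 '{}{}{{}}': depth seq [1 0 1 0 1 2 1 0]
  -> pairs=4 depth=2 groups=3 -> no
String 4 '{}{{}}': depth seq [1 0 1 2 1 0]
  -> pairs=3 depth=2 groups=2 -> no
String 5 '{}': depth seq [1 0]
  -> pairs=1 depth=1 groups=1 -> no
String 6 '{{}{}}': depth seq [1 2 1 2 1 0]
  -> pairs=3 depth=2 groups=1 -> yes

Answer: no no no no no yes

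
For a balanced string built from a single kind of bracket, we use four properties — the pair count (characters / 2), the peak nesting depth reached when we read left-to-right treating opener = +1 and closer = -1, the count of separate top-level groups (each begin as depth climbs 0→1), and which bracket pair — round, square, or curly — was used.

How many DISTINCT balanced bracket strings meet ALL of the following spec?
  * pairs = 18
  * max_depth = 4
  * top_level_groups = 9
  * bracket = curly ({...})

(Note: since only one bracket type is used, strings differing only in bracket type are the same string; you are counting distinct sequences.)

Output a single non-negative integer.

Spec: pairs=18 depth=4 groups=9
Count(depth <= 4) = 1216774
Count(depth <= 3) = 598417
Count(depth == 4) = 1216774 - 598417 = 618357

Answer: 618357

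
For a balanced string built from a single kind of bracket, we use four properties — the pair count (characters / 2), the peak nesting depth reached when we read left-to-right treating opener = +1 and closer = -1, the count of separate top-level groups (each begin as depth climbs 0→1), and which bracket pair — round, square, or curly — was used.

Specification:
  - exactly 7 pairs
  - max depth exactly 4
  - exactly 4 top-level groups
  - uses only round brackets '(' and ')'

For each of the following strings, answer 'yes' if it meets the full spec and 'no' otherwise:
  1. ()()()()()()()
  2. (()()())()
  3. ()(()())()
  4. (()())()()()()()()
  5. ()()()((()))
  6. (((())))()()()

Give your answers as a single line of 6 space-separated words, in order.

String 1 '()()()()()()()': depth seq [1 0 1 0 1 0 1 0 1 0 1 0 1 0]
  -> pairs=7 depth=1 groups=7 -> no
String 2 '(()()())()': depth seq [1 2 1 2 1 2 1 0 1 0]
  -> pairs=5 depth=2 groups=2 -> no
String 3 '()(()())()': depth seq [1 0 1 2 1 2 1 0 1 0]
  -> pairs=5 depth=2 groups=3 -> no
String 4 '(()())()()()()()()': depth seq [1 2 1 2 1 0 1 0 1 0 1 0 1 0 1 0 1 0]
  -> pairs=9 depth=2 groups=7 -> no
String 5 '()()()((()))': depth seq [1 0 1 0 1 0 1 2 3 2 1 0]
  -> pairs=6 depth=3 groups=4 -> no
String 6 '(((())))()()()': depth seq [1 2 3 4 3 2 1 0 1 0 1 0 1 0]
  -> pairs=7 depth=4 groups=4 -> yes

Answer: no no no no no yes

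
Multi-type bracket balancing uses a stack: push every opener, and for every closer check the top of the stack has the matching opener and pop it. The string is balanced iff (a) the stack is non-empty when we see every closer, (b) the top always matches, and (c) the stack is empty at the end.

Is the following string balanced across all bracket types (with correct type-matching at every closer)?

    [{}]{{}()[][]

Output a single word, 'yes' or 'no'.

Answer: no

Derivation:
pos 0: push '['; stack = [
pos 1: push '{'; stack = [{
pos 2: '}' matches '{'; pop; stack = [
pos 3: ']' matches '['; pop; stack = (empty)
pos 4: push '{'; stack = {
pos 5: push '{'; stack = {{
pos 6: '}' matches '{'; pop; stack = {
pos 7: push '('; stack = {(
pos 8: ')' matches '('; pop; stack = {
pos 9: push '['; stack = {[
pos 10: ']' matches '['; pop; stack = {
pos 11: push '['; stack = {[
pos 12: ']' matches '['; pop; stack = {
end: stack still non-empty ({) → INVALID
Verdict: unclosed openers at end: { → no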